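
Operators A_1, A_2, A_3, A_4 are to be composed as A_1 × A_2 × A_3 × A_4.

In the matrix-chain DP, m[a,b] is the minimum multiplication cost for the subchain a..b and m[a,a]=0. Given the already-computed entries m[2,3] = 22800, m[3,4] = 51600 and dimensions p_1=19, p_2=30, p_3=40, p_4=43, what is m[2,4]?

55480

m[2,4] = min over k∈[2,3] of m[2,k]+m[k+1,4]+p_{1}·p_k·p_{4}.
k=2: 0 + 51600 + 19·30·43 = 76110; k=3: 22800 + 0 + 19·40·43 = 55480.
Minimum: 55480 at k=3.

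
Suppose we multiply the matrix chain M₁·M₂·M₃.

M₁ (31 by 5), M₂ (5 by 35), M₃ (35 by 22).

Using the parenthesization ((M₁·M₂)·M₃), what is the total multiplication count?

29295

(M₁·M₂): 31×5 by 5×35 → 31×35, cost 31·5·35 = 5425
((M₁·M₂)·M₃): 31×35 by 35×22 → 31×22, cost 31·35·22 = 23870; cumulative 29295
Total: 29295 scalar multiplications.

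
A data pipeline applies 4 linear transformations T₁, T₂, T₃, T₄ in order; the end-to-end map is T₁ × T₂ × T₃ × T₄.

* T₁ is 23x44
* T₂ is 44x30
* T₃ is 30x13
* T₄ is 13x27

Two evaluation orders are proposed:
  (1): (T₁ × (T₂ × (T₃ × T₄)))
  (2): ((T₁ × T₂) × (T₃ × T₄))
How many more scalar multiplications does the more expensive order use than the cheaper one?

13974

Order (1) = (T₁ × (T₂ × (T₃ × T₄))): (T₃ × T₄): 30×13 by 13×27 → 30×27, cost 30·13·27 = 10530; (T₂ × (T₃ × T₄)): 44×30 by 30×27 → 44×27, cost 44·30·27 = 35640; cumulative 46170; (T₁ × (T₂ × (T₃ × T₄))): 23×44 by 44×27 → 23×27, cost 23·44·27 = 27324; cumulative 73494. Total 73494.
Order (2) = ((T₁ × T₂) × (T₃ × T₄)): (T₁ × T₂): 23×44 by 44×30 → 23×30, cost 23·44·30 = 30360; (T₃ × T₄): 30×13 by 13×27 → 30×27, cost 30·13·27 = 10530; ((T₁ × T₂) × (T₃ × T₄)): 23×30 by 30×27 → 23×27, cost 23·30·27 = 18630; cumulative 59520. Total 59520.
Difference: |73494 − 59520| = 13974.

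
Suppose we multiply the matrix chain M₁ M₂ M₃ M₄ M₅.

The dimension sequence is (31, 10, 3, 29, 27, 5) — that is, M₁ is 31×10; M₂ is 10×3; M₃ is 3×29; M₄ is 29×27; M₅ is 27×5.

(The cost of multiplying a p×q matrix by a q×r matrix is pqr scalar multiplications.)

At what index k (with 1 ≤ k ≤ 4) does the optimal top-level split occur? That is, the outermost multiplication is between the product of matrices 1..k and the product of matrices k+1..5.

2

Adjacent pairs: M₁M₂ = 31·10·3 = 930; M₂M₃ = 10·3·29 = 870; M₃M₄ = 3·29·27 = 2349; M₄M₅ = 29·27·5 = 3915.
Length 3: M₁..M₃: k=1: 0+870+31·10·29=9860; k=2: 930+0+31·3·29=3627 → min 3627 | M₂..M₄: k=2: 0+2349+10·3·27=3159; k=3: 870+0+10·29·27=8700 → min 3159 | M₃..M₅: k=3: 0+3915+3·29·5=4350; k=4: 2349+0+3·27·5=2754 → min 2754.
Length 4: M₁..M₄: k=1: 0+3159+31·10·27=11529; k=2: 930+2349+31·3·27=5790; k=3: 3627+0+31·29·27=27900 → min 5790 | M₂..M₅: k=2: 0+2754+10·3·5=2904; k=3: 870+3915+10·29·5=6235; k=4: 3159+0+10·27·5=4509 → min 2904.
Top-level splits: k=1: (M₁..M₁)·(M₂..M₅) → 0+2904+31·10·5 = 4454; k=2: (M₁..M₂)·(M₃..M₅) → 930+2754+31·3·5 = 4149; k=3: (M₁..M₃)·(M₄..M₅) → 3627+3915+31·29·5 = 12037; k=4: (M₁..M₄)·(M₅..M₅) → 5790+0+31·27·5 = 9975.
Best split is after M₂, i.e. k = 2.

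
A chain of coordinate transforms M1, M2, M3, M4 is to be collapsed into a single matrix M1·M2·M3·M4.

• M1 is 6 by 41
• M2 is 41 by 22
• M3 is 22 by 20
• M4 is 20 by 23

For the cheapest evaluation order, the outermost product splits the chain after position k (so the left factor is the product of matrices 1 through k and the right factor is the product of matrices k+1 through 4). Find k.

Adjacent pairs: M1M2 = 6·41·22 = 5412; M2M3 = 41·22·20 = 18040; M3M4 = 22·20·23 = 10120.
Length 3: M1..M3: k=1: 0+18040+6·41·20=22960; k=2: 5412+0+6·22·20=8052 → min 8052 | M2..M4: k=2: 0+10120+41·22·23=30866; k=3: 18040+0+41·20·23=36900 → min 30866.
Top-level splits: k=1: (M1..M1)·(M2..M4) → 0+30866+6·41·23 = 36524; k=2: (M1..M2)·(M3..M4) → 5412+10120+6·22·23 = 18568; k=3: (M1..M3)·(M4..M4) → 8052+0+6·20·23 = 10812.
Best split is after M3, i.e. k = 3.

3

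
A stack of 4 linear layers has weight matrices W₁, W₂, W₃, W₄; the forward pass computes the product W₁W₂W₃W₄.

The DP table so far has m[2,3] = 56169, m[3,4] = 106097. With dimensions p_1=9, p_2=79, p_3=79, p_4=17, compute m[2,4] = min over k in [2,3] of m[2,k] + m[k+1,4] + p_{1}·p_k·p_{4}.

m[2,4] = min over k∈[2,3] of m[2,k]+m[k+1,4]+p_{1}·p_k·p_{4}.
k=2: 0 + 106097 + 9·79·17 = 118184; k=3: 56169 + 0 + 9·79·17 = 68256.
Minimum: 68256 at k=3.

68256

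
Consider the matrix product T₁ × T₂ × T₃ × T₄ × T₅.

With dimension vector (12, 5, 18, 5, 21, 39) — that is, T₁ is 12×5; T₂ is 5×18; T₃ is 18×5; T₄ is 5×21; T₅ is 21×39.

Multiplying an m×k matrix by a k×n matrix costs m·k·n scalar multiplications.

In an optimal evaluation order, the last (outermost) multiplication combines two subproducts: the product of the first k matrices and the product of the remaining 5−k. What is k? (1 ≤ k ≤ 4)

3

Adjacent pairs: T₁T₂ = 12·5·18 = 1080; T₂T₃ = 5·18·5 = 450; T₃T₄ = 18·5·21 = 1890; T₄T₅ = 5·21·39 = 4095.
Length 3: T₁..T₃: k=1: 0+450+12·5·5=750; k=2: 1080+0+12·18·5=2160 → min 750 | T₂..T₄: k=2: 0+1890+5·18·21=3780; k=3: 450+0+5·5·21=975 → min 975 | T₃..T₅: k=3: 0+4095+18·5·39=7605; k=4: 1890+0+18·21·39=16632 → min 7605.
Length 4: T₁..T₄: k=1: 0+975+12·5·21=2235; k=2: 1080+1890+12·18·21=7506; k=3: 750+0+12·5·21=2010 → min 2010 | T₂..T₅: k=2: 0+7605+5·18·39=11115; k=3: 450+4095+5·5·39=5520; k=4: 975+0+5·21·39=5070 → min 5070.
Top-level splits: k=1: (T₁..T₁)·(T₂..T₅) → 0+5070+12·5·39 = 7410; k=2: (T₁..T₂)·(T₃..T₅) → 1080+7605+12·18·39 = 17109; k=3: (T₁..T₃)·(T₄..T₅) → 750+4095+12·5·39 = 7185; k=4: (T₁..T₄)·(T₅..T₅) → 2010+0+12·21·39 = 11838.
Best split is after T₃, i.e. k = 3.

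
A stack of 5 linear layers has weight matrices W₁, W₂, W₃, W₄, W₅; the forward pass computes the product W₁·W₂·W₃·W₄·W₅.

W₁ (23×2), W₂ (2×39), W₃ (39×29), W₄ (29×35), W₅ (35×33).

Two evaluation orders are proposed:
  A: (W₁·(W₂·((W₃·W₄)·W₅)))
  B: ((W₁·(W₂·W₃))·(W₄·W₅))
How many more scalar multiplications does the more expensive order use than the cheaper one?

Order A = (W₁·(W₂·((W₃·W₄)·W₅))): (W₃·W₄): 39×29 by 29×35 → 39×35, cost 39·29·35 = 39585; ((W₃·W₄)·W₅): 39×35 by 35×33 → 39×33, cost 39·35·33 = 45045; cumulative 84630; (W₂·((W₃·W₄)·W₅)): 2×39 by 39×33 → 2×33, cost 2·39·33 = 2574; cumulative 87204; (W₁·(W₂·((W₃·W₄)·W₅))): 23×2 by 2×33 → 23×33, cost 23·2·33 = 1518; cumulative 88722. Total 88722.
Order B = ((W₁·(W₂·W₃))·(W₄·W₅)): (W₂·W₃): 2×39 by 39×29 → 2×29, cost 2·39·29 = 2262; (W₁·(W₂·W₃)): 23×2 by 2×29 → 23×29, cost 23·2·29 = 1334; cumulative 3596; (W₄·W₅): 29×35 by 35×33 → 29×33, cost 29·35·33 = 33495; ((W₁·(W₂·W₃))·(W₄·W₅)): 23×29 by 29×33 → 23×33, cost 23·29·33 = 22011; cumulative 59102. Total 59102.
Difference: |88722 − 59102| = 29620.

29620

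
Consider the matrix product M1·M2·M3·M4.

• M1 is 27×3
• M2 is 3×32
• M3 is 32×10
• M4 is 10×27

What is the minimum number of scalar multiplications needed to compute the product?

Adjacent pairs: M1M2 = 27·3·32 = 2592; M2M3 = 3·32·10 = 960; M3M4 = 32·10·27 = 8640.
Length 3: M1..M3: k=1: 0+960+27·3·10=1770; k=2: 2592+0+27·32·10=11232 → min 1770 | M2..M4: k=2: 0+8640+3·32·27=11232; k=3: 960+0+3·10·27=1770 → min 1770.
Length 4: M1..M4: k=1: 0+1770+27·3·27=3957; k=2: 2592+8640+27·32·27=34560; k=3: 1770+0+27·10·27=9060 → min 3957.
Optimal order: (M1·((M2·M3)·M4)) with cost 3957.

3957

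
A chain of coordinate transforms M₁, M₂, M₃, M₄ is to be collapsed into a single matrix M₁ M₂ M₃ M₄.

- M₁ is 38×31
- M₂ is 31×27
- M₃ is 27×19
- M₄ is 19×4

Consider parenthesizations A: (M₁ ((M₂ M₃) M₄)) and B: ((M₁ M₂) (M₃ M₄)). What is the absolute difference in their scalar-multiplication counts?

Order A = (M₁ ((M₂ M₃) M₄)): (M₂ M₃): 31×27 by 27×19 → 31×19, cost 31·27·19 = 15903; ((M₂ M₃) M₄): 31×19 by 19×4 → 31×4, cost 31·19·4 = 2356; cumulative 18259; (M₁ ((M₂ M₃) M₄)): 38×31 by 31×4 → 38×4, cost 38·31·4 = 4712; cumulative 22971. Total 22971.
Order B = ((M₁ M₂) (M₃ M₄)): (M₁ M₂): 38×31 by 31×27 → 38×27, cost 38·31·27 = 31806; (M₃ M₄): 27×19 by 19×4 → 27×4, cost 27·19·4 = 2052; ((M₁ M₂) (M₃ M₄)): 38×27 by 27×4 → 38×4, cost 38·27·4 = 4104; cumulative 37962. Total 37962.
Difference: |22971 − 37962| = 14991.

14991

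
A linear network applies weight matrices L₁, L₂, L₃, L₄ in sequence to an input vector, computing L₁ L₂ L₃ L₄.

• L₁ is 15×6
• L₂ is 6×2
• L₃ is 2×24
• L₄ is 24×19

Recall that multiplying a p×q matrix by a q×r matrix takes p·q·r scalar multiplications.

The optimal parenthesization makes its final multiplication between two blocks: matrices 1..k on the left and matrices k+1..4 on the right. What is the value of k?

2

Adjacent pairs: L₁L₂ = 15·6·2 = 180; L₂L₃ = 6·2·24 = 288; L₃L₄ = 2·24·19 = 912.
Length 3: L₁..L₃: k=1: 0+288+15·6·24=2448; k=2: 180+0+15·2·24=900 → min 900 | L₂..L₄: k=2: 0+912+6·2·19=1140; k=3: 288+0+6·24·19=3024 → min 1140.
Top-level splits: k=1: (L₁..L₁)·(L₂..L₄) → 0+1140+15·6·19 = 2850; k=2: (L₁..L₂)·(L₃..L₄) → 180+912+15·2·19 = 1662; k=3: (L₁..L₃)·(L₄..L₄) → 900+0+15·24·19 = 7740.
Best split is after L₂, i.e. k = 2.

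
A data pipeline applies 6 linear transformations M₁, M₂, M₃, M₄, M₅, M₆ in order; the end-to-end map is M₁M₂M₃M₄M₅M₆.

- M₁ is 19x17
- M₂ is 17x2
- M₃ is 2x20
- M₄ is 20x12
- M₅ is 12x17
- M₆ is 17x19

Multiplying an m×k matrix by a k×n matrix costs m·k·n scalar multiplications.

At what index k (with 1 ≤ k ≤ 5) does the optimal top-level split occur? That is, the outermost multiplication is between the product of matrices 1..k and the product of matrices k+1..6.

2

Adjacent pairs: M₁M₂ = 19·17·2 = 646; M₂M₃ = 17·2·20 = 680; M₃M₄ = 2·20·12 = 480; M₄M₅ = 20·12·17 = 4080; M₅M₆ = 12·17·19 = 3876.
Length 3: M₁..M₃: k=1: 0+680+19·17·20=7140; k=2: 646+0+19·2·20=1406 → min 1406 | M₂..M₄: k=2: 0+480+17·2·12=888; k=3: 680+0+17·20·12=4760 → min 888 | M₃..M₅: k=3: 0+4080+2·20·17=4760; k=4: 480+0+2·12·17=888 → min 888 | M₄..M₆: k=4: 0+3876+20·12·19=8436; k=5: 4080+0+20·17·19=10540 → min 8436.
Length 4: M₁..M₄: k=1: 0+888+19·17·12=4764; k=2: 646+480+19·2·12=1582; k=3: 1406+0+19·20·12=5966 → min 1582 | M₂..M₅: k=2: 0+888+17·2·17=1466; k=3: 680+4080+17·20·17=10540; k=4: 888+0+17·12·17=4356 → min 1466 | M₃..M₆: k=3: 0+8436+2·20·19=9196; k=4: 480+3876+2·12·19=4812; k=5: 888+0+2·17·19=1534 → min 1534.
Length 5: M₁..M₅: k=1: 0+1466+19·17·17=6957; k=2: 646+888+19·2·17=2180; k=3: 1406+4080+19·20·17=11946; k=4: 1582+0+19·12·17=5458 → min 2180 | M₂..M₆: k=2: 0+1534+17·2·19=2180; k=3: 680+8436+17·20·19=15576; k=4: 888+3876+17·12·19=8640; k=5: 1466+0+17·17·19=6957 → min 2180.
Top-level splits: k=1: (M₁..M₁)·(M₂..M₆) → 0+2180+19·17·19 = 8317; k=2: (M₁..M₂)·(M₃..M₆) → 646+1534+19·2·19 = 2902; k=3: (M₁..M₃)·(M₄..M₆) → 1406+8436+19·20·19 = 17062; k=4: (M₁..M₄)·(M₅..M₆) → 1582+3876+19·12·19 = 9790; k=5: (M₁..M₅)·(M₆..M₆) → 2180+0+19·17·19 = 8317.
Best split is after M₂, i.e. k = 2.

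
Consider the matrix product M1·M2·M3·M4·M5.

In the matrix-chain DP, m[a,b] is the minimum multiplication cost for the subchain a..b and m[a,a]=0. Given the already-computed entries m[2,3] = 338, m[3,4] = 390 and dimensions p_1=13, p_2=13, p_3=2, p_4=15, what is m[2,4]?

728

m[2,4] = min over k∈[2,3] of m[2,k]+m[k+1,4]+p_{1}·p_k·p_{4}.
k=2: 0 + 390 + 13·13·15 = 2925; k=3: 338 + 0 + 13·2·15 = 728.
Minimum: 728 at k=3.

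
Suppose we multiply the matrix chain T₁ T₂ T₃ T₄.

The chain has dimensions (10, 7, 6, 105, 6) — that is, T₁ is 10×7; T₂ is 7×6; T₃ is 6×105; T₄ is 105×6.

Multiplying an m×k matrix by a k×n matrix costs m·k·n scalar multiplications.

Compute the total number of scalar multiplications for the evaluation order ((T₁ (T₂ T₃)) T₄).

18060

(T₂ T₃): 7×6 by 6×105 → 7×105, cost 7·6·105 = 4410
(T₁ (T₂ T₃)): 10×7 by 7×105 → 10×105, cost 10·7·105 = 7350; cumulative 11760
((T₁ (T₂ T₃)) T₄): 10×105 by 105×6 → 10×6, cost 10·105·6 = 6300; cumulative 18060
Total: 18060 scalar multiplications.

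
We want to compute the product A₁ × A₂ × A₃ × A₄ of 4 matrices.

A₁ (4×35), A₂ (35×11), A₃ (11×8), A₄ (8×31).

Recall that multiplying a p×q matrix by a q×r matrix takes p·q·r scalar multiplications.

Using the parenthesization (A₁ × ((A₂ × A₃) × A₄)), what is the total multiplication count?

16100

(A₂ × A₃): 35×11 by 11×8 → 35×8, cost 35·11·8 = 3080
((A₂ × A₃) × A₄): 35×8 by 8×31 → 35×31, cost 35·8·31 = 8680; cumulative 11760
(A₁ × ((A₂ × A₃) × A₄)): 4×35 by 35×31 → 4×31, cost 4·35·31 = 4340; cumulative 16100
Total: 16100 scalar multiplications.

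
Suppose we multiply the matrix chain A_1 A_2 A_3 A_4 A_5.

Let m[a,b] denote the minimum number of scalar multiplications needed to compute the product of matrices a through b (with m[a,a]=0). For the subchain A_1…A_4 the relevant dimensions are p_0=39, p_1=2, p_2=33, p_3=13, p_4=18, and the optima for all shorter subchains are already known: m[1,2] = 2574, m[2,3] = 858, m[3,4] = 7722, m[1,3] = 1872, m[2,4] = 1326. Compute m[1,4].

2730

m[1,4] = min over k∈[1,3] of m[1,k]+m[k+1,4]+p_{0}·p_k·p_{4}.
k=1: 0 + 1326 + 39·2·18 = 2730; k=2: 2574 + 7722 + 39·33·18 = 33462; k=3: 1872 + 0 + 39·13·18 = 10998.
Minimum: 2730 at k=1.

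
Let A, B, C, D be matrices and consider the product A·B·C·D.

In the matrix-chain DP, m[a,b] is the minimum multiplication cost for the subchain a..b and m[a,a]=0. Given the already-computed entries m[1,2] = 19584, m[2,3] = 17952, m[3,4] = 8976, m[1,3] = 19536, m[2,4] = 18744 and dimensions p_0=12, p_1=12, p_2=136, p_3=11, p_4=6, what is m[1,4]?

m[1,4] = min over k∈[1,3] of m[1,k]+m[k+1,4]+p_{0}·p_k·p_{4}.
k=1: 0 + 18744 + 12·12·6 = 19608; k=2: 19584 + 8976 + 12·136·6 = 38352; k=3: 19536 + 0 + 12·11·6 = 20328.
Minimum: 19608 at k=1.

19608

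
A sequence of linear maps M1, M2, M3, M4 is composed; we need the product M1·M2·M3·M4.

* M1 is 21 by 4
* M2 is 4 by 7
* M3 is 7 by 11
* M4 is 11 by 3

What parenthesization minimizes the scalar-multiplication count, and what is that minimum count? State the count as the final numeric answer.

567

Adjacent pairs: M1M2 = 21·4·7 = 588; M2M3 = 4·7·11 = 308; M3M4 = 7·11·3 = 231.
Length 3: M1..M3: k=1: 0+308+21·4·11=1232; k=2: 588+0+21·7·11=2205 → min 1232 | M2..M4: k=2: 0+231+4·7·3=315; k=3: 308+0+4·11·3=440 → min 315.
Length 4: M1..M4: k=1: 0+315+21·4·3=567; k=2: 588+231+21·7·3=1260; k=3: 1232+0+21·11·3=1925 → min 567.
Optimal parenthesization: (M1·(M2·(M3·M4))) with cost 567.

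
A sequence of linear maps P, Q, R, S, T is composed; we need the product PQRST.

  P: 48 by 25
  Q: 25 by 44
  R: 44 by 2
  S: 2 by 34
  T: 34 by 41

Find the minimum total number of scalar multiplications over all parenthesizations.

Adjacent pairs: PQ = 48·25·44 = 52800; QR = 25·44·2 = 2200; RS = 44·2·34 = 2992; ST = 2·34·41 = 2788.
Length 3: P..R: k=1: 0+2200+48·25·2=4600; k=2: 52800+0+48·44·2=57024 → min 4600 | Q..S: k=2: 0+2992+25·44·34=40392; k=3: 2200+0+25·2·34=3900 → min 3900 | R..T: k=3: 0+2788+44·2·41=6396; k=4: 2992+0+44·34·41=64328 → min 6396.
Length 4: P..S: k=1: 0+3900+48·25·34=44700; k=2: 52800+2992+48·44·34=127600; k=3: 4600+0+48·2·34=7864 → min 7864 | Q..T: k=2: 0+6396+25·44·41=51496; k=3: 2200+2788+25·2·41=7038; k=4: 3900+0+25·34·41=38750 → min 7038.
Length 5: P..T: k=1: 0+7038+48·25·41=56238; k=2: 52800+6396+48·44·41=145788; k=3: 4600+2788+48·2·41=11324; k=4: 7864+0+48·34·41=74776 → min 11324.
Optimal order: ((P(QR))(ST)) with cost 11324.

11324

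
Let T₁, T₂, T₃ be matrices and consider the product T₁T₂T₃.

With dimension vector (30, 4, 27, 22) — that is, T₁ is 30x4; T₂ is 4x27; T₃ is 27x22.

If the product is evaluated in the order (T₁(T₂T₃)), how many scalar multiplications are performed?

5016

(T₂T₃): 4×27 by 27×22 → 4×22, cost 4·27·22 = 2376
(T₁(T₂T₃)): 30×4 by 4×22 → 30×22, cost 30·4·22 = 2640; cumulative 5016
Total: 5016 scalar multiplications.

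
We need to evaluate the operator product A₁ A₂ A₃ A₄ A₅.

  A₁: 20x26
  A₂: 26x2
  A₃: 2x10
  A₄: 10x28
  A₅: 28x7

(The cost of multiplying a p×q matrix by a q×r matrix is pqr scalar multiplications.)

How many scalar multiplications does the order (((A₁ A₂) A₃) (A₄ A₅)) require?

4800

(A₁ A₂): 20×26 by 26×2 → 20×2, cost 20·26·2 = 1040
((A₁ A₂) A₃): 20×2 by 2×10 → 20×10, cost 20·2·10 = 400; cumulative 1440
(A₄ A₅): 10×28 by 28×7 → 10×7, cost 10·28·7 = 1960
(((A₁ A₂) A₃) (A₄ A₅)): 20×10 by 10×7 → 20×7, cost 20·10·7 = 1400; cumulative 4800
Total: 4800 scalar multiplications.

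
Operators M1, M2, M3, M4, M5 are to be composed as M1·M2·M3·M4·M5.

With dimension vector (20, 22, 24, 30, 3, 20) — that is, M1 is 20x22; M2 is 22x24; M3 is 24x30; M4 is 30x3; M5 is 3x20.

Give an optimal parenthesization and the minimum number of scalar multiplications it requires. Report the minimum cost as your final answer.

Adjacent pairs: M1M2 = 20·22·24 = 10560; M2M3 = 22·24·30 = 15840; M3M4 = 24·30·3 = 2160; M4M5 = 30·3·20 = 1800.
Length 3: M1..M3: k=1: 0+15840+20·22·30=29040; k=2: 10560+0+20·24·30=24960 → min 24960 | M2..M4: k=2: 0+2160+22·24·3=3744; k=3: 15840+0+22·30·3=17820 → min 3744 | M3..M5: k=3: 0+1800+24·30·20=16200; k=4: 2160+0+24·3·20=3600 → min 3600.
Length 4: M1..M4: k=1: 0+3744+20·22·3=5064; k=2: 10560+2160+20·24·3=14160; k=3: 24960+0+20·30·3=26760 → min 5064 | M2..M5: k=2: 0+3600+22·24·20=14160; k=3: 15840+1800+22·30·20=30840; k=4: 3744+0+22·3·20=5064 → min 5064.
Length 5: M1..M5: k=1: 0+5064+20·22·20=13864; k=2: 10560+3600+20·24·20=23760; k=3: 24960+1800+20·30·20=38760; k=4: 5064+0+20·3·20=6264 → min 6264.
Optimal parenthesization: ((M1·(M2·(M3·M4)))·M5) with cost 6264.

6264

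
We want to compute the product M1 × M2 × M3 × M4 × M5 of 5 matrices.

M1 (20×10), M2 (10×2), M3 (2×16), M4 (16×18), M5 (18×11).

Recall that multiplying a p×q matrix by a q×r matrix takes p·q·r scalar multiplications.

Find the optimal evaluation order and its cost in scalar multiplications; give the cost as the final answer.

Adjacent pairs: M1M2 = 20·10·2 = 400; M2M3 = 10·2·16 = 320; M3M4 = 2·16·18 = 576; M4M5 = 16·18·11 = 3168.
Length 3: M1..M3: k=1: 0+320+20·10·16=3520; k=2: 400+0+20·2·16=1040 → min 1040 | M2..M4: k=2: 0+576+10·2·18=936; k=3: 320+0+10·16·18=3200 → min 936 | M3..M5: k=3: 0+3168+2·16·11=3520; k=4: 576+0+2·18·11=972 → min 972.
Length 4: M1..M4: k=1: 0+936+20·10·18=4536; k=2: 400+576+20·2·18=1696; k=3: 1040+0+20·16·18=6800 → min 1696 | M2..M5: k=2: 0+972+10·2·11=1192; k=3: 320+3168+10·16·11=5248; k=4: 936+0+10·18·11=2916 → min 1192.
Length 5: M1..M5: k=1: 0+1192+20·10·11=3392; k=2: 400+972+20·2·11=1812; k=3: 1040+3168+20·16·11=7728; k=4: 1696+0+20·18·11=5656 → min 1812.
Optimal parenthesization: ((M1 × M2) × ((M3 × M4) × M5)) with cost 1812.

1812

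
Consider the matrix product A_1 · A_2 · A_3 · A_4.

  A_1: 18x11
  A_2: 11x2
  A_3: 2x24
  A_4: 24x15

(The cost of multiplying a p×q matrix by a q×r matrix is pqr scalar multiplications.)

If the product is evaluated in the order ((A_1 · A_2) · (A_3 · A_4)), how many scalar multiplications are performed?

(A_1 · A_2): 18×11 by 11×2 → 18×2, cost 18·11·2 = 396
(A_3 · A_4): 2×24 by 24×15 → 2×15, cost 2·24·15 = 720
((A_1 · A_2) · (A_3 · A_4)): 18×2 by 2×15 → 18×15, cost 18·2·15 = 540; cumulative 1656
Total: 1656 scalar multiplications.

1656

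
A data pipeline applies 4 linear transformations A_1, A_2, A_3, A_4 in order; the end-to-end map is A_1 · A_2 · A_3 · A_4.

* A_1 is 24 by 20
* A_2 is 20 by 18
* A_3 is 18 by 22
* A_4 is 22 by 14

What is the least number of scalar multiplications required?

17304

Adjacent pairs: A_1A_2 = 24·20·18 = 8640; A_2A_3 = 20·18·22 = 7920; A_3A_4 = 18·22·14 = 5544.
Length 3: A_1..A_3: k=1: 0+7920+24·20·22=18480; k=2: 8640+0+24·18·22=18144 → min 18144 | A_2..A_4: k=2: 0+5544+20·18·14=10584; k=3: 7920+0+20·22·14=14080 → min 10584.
Length 4: A_1..A_4: k=1: 0+10584+24·20·14=17304; k=2: 8640+5544+24·18·14=20232; k=3: 18144+0+24·22·14=25536 → min 17304.
Optimal order: (A_1 · (A_2 · (A_3 · A_4))) with cost 17304.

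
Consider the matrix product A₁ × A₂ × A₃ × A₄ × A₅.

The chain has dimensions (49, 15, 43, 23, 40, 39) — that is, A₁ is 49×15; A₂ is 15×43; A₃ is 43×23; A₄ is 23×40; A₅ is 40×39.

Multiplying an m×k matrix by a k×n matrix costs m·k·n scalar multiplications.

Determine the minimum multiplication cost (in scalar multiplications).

80700

Adjacent pairs: A₁A₂ = 49·15·43 = 31605; A₂A₃ = 15·43·23 = 14835; A₃A₄ = 43·23·40 = 39560; A₄A₅ = 23·40·39 = 35880.
Length 3: A₁..A₃: k=1: 0+14835+49·15·23=31740; k=2: 31605+0+49·43·23=80066 → min 31740 | A₂..A₄: k=2: 0+39560+15·43·40=65360; k=3: 14835+0+15·23·40=28635 → min 28635 | A₃..A₅: k=3: 0+35880+43·23·39=74451; k=4: 39560+0+43·40·39=106640 → min 74451.
Length 4: A₁..A₄: k=1: 0+28635+49·15·40=58035; k=2: 31605+39560+49·43·40=155445; k=3: 31740+0+49·23·40=76820 → min 58035 | A₂..A₅: k=2: 0+74451+15·43·39=99606; k=3: 14835+35880+15·23·39=64170; k=4: 28635+0+15·40·39=52035 → min 52035.
Length 5: A₁..A₅: k=1: 0+52035+49·15·39=80700; k=2: 31605+74451+49·43·39=188229; k=3: 31740+35880+49·23·39=111573; k=4: 58035+0+49·40·39=134475 → min 80700.
Optimal order: (A₁ × (((A₂ × A₃) × A₄) × A₅)) with cost 80700.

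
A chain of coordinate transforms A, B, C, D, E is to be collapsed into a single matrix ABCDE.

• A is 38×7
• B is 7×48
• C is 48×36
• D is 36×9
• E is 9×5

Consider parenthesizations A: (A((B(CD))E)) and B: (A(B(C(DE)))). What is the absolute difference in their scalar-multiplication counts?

6951

Order A = (A((B(CD))E)): (CD): 48×36 by 36×9 → 48×9, cost 48·36·9 = 15552; (B(CD)): 7×48 by 48×9 → 7×9, cost 7·48·9 = 3024; cumulative 18576; ((B(CD))E): 7×9 by 9×5 → 7×5, cost 7·9·5 = 315; cumulative 18891; (A((B(CD))E)): 38×7 by 7×5 → 38×5, cost 38·7·5 = 1330; cumulative 20221. Total 20221.
Order B = (A(B(C(DE)))): (DE): 36×9 by 9×5 → 36×5, cost 36·9·5 = 1620; (C(DE)): 48×36 by 36×5 → 48×5, cost 48·36·5 = 8640; cumulative 10260; (B(C(DE))): 7×48 by 48×5 → 7×5, cost 7·48·5 = 1680; cumulative 11940; (A(B(C(DE)))): 38×7 by 7×5 → 38×5, cost 38·7·5 = 1330; cumulative 13270. Total 13270.
Difference: |20221 − 13270| = 6951.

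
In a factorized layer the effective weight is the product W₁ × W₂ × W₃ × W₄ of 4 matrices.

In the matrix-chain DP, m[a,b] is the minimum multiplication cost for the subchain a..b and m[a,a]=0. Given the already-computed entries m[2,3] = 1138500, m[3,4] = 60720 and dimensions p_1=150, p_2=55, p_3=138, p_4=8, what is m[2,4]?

m[2,4] = min over k∈[2,3] of m[2,k]+m[k+1,4]+p_{1}·p_k·p_{4}.
k=2: 0 + 60720 + 150·55·8 = 126720; k=3: 1138500 + 0 + 150·138·8 = 1304100.
Minimum: 126720 at k=2.

126720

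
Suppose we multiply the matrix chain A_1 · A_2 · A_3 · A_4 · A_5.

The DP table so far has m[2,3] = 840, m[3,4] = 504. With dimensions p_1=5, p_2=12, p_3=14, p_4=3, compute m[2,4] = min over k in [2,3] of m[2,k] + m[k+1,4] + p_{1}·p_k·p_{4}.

m[2,4] = min over k∈[2,3] of m[2,k]+m[k+1,4]+p_{1}·p_k·p_{4}.
k=2: 0 + 504 + 5·12·3 = 684; k=3: 840 + 0 + 5·14·3 = 1050.
Minimum: 684 at k=2.

684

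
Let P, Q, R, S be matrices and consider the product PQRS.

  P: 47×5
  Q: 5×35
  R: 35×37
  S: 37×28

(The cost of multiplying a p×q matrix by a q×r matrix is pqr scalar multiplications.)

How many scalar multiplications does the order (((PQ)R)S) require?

(PQ): 47×5 by 5×35 → 47×35, cost 47·5·35 = 8225
((PQ)R): 47×35 by 35×37 → 47×37, cost 47·35·37 = 60865; cumulative 69090
(((PQ)R)S): 47×37 by 37×28 → 47×28, cost 47·37·28 = 48692; cumulative 117782
Total: 117782 scalar multiplications.

117782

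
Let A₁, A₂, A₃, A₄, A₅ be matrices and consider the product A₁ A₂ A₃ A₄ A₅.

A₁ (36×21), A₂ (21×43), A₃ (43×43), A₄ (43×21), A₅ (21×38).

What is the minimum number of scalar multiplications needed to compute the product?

Adjacent pairs: A₁A₂ = 36·21·43 = 32508; A₂A₃ = 21·43·43 = 38829; A₃A₄ = 43·43·21 = 38829; A₄A₅ = 43·21·38 = 34314.
Length 3: A₁..A₃: k=1: 0+38829+36·21·43=71337; k=2: 32508+0+36·43·43=99072 → min 71337 | A₂..A₄: k=2: 0+38829+21·43·21=57792; k=3: 38829+0+21·43·21=57792 → min 57792 | A₃..A₅: k=3: 0+34314+43·43·38=104576; k=4: 38829+0+43·21·38=73143 → min 73143.
Length 4: A₁..A₄: k=1: 0+57792+36·21·21=73668; k=2: 32508+38829+36·43·21=103845; k=3: 71337+0+36·43·21=103845 → min 73668 | A₂..A₅: k=2: 0+73143+21·43·38=107457; k=3: 38829+34314+21·43·38=107457; k=4: 57792+0+21·21·38=74550 → min 74550.
Length 5: A₁..A₅: k=1: 0+74550+36·21·38=103278; k=2: 32508+73143+36·43·38=164475; k=3: 71337+34314+36·43·38=164475; k=4: 73668+0+36·21·38=102396 → min 102396.
Optimal order: ((A₁ (A₂ (A₃ A₄))) A₅) with cost 102396.

102396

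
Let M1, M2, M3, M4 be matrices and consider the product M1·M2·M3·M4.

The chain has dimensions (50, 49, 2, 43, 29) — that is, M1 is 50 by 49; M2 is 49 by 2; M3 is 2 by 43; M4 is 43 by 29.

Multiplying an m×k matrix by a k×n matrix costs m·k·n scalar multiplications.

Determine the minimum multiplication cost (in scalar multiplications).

10294

Adjacent pairs: M1M2 = 50·49·2 = 4900; M2M3 = 49·2·43 = 4214; M3M4 = 2·43·29 = 2494.
Length 3: M1..M3: k=1: 0+4214+50·49·43=109564; k=2: 4900+0+50·2·43=9200 → min 9200 | M2..M4: k=2: 0+2494+49·2·29=5336; k=3: 4214+0+49·43·29=65317 → min 5336.
Length 4: M1..M4: k=1: 0+5336+50·49·29=76386; k=2: 4900+2494+50·2·29=10294; k=3: 9200+0+50·43·29=71550 → min 10294.
Optimal order: ((M1·M2)·(M3·M4)) with cost 10294.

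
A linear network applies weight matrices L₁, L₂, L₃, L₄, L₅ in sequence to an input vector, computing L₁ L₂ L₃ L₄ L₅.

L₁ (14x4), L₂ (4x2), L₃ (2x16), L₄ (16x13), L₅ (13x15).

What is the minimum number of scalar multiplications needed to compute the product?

Adjacent pairs: L₁L₂ = 14·4·2 = 112; L₂L₃ = 4·2·16 = 128; L₃L₄ = 2·16·13 = 416; L₄L₅ = 16·13·15 = 3120.
Length 3: L₁..L₃: k=1: 0+128+14·4·16=1024; k=2: 112+0+14·2·16=560 → min 560 | L₂..L₄: k=2: 0+416+4·2·13=520; k=3: 128+0+4·16·13=960 → min 520 | L₃..L₅: k=3: 0+3120+2·16·15=3600; k=4: 416+0+2·13·15=806 → min 806.
Length 4: L₁..L₄: k=1: 0+520+14·4·13=1248; k=2: 112+416+14·2·13=892; k=3: 560+0+14·16·13=3472 → min 892 | L₂..L₅: k=2: 0+806+4·2·15=926; k=3: 128+3120+4·16·15=4208; k=4: 520+0+4·13·15=1300 → min 926.
Length 5: L₁..L₅: k=1: 0+926+14·4·15=1766; k=2: 112+806+14·2·15=1338; k=3: 560+3120+14·16·15=7040; k=4: 892+0+14·13·15=3622 → min 1338.
Optimal order: ((L₁ L₂) ((L₃ L₄) L₅)) with cost 1338.

1338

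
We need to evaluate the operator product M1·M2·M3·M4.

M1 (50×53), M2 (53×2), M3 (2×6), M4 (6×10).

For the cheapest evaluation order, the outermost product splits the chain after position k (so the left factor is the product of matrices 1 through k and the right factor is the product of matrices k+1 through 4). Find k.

Adjacent pairs: M1M2 = 50·53·2 = 5300; M2M3 = 53·2·6 = 636; M3M4 = 2·6·10 = 120.
Length 3: M1..M3: k=1: 0+636+50·53·6=16536; k=2: 5300+0+50·2·6=5900 → min 5900 | M2..M4: k=2: 0+120+53·2·10=1180; k=3: 636+0+53·6·10=3816 → min 1180.
Top-level splits: k=1: (M1..M1)·(M2..M4) → 0+1180+50·53·10 = 27680; k=2: (M1..M2)·(M3..M4) → 5300+120+50·2·10 = 6420; k=3: (M1..M3)·(M4..M4) → 5900+0+50·6·10 = 8900.
Best split is after M2, i.e. k = 2.

2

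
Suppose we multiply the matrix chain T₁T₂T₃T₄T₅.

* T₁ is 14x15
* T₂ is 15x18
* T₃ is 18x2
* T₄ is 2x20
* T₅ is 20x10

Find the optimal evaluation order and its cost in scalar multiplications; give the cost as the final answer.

Adjacent pairs: T₁T₂ = 14·15·18 = 3780; T₂T₃ = 15·18·2 = 540; T₃T₄ = 18·2·20 = 720; T₄T₅ = 2·20·10 = 400.
Length 3: T₁..T₃: k=1: 0+540+14·15·2=960; k=2: 3780+0+14·18·2=4284 → min 960 | T₂..T₄: k=2: 0+720+15·18·20=6120; k=3: 540+0+15·2·20=1140 → min 1140 | T₃..T₅: k=3: 0+400+18·2·10=760; k=4: 720+0+18·20·10=4320 → min 760.
Length 4: T₁..T₄: k=1: 0+1140+14·15·20=5340; k=2: 3780+720+14·18·20=9540; k=3: 960+0+14·2·20=1520 → min 1520 | T₂..T₅: k=2: 0+760+15·18·10=3460; k=3: 540+400+15·2·10=1240; k=4: 1140+0+15·20·10=4140 → min 1240.
Length 5: T₁..T₅: k=1: 0+1240+14·15·10=3340; k=2: 3780+760+14·18·10=7060; k=3: 960+400+14·2·10=1640; k=4: 1520+0+14·20·10=4320 → min 1640.
Optimal parenthesization: ((T₁(T₂T₃))(T₄T₅)) with cost 1640.

1640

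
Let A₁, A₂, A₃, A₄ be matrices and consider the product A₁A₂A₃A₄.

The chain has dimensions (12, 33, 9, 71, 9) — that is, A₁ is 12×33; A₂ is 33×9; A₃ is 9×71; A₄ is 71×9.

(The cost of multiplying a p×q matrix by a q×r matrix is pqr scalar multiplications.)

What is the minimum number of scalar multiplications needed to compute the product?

10287

Adjacent pairs: A₁A₂ = 12·33·9 = 3564; A₂A₃ = 33·9·71 = 21087; A₃A₄ = 9·71·9 = 5751.
Length 3: A₁..A₃: k=1: 0+21087+12·33·71=49203; k=2: 3564+0+12·9·71=11232 → min 11232 | A₂..A₄: k=2: 0+5751+33·9·9=8424; k=3: 21087+0+33·71·9=42174 → min 8424.
Length 4: A₁..A₄: k=1: 0+8424+12·33·9=11988; k=2: 3564+5751+12·9·9=10287; k=3: 11232+0+12·71·9=18900 → min 10287.
Optimal order: ((A₁A₂)(A₃A₄)) with cost 10287.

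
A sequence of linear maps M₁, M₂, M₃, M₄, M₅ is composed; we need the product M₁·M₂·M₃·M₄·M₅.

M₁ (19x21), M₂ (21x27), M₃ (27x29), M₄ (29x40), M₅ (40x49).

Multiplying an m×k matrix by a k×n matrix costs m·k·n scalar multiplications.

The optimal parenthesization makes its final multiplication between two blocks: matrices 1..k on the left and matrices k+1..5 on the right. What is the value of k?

Adjacent pairs: M₁M₂ = 19·21·27 = 10773; M₂M₃ = 21·27·29 = 16443; M₃M₄ = 27·29·40 = 31320; M₄M₅ = 29·40·49 = 56840.
Length 3: M₁..M₃: k=1: 0+16443+19·21·29=28014; k=2: 10773+0+19·27·29=25650 → min 25650 | M₂..M₄: k=2: 0+31320+21·27·40=54000; k=3: 16443+0+21·29·40=40803 → min 40803 | M₃..M₅: k=3: 0+56840+27·29·49=95207; k=4: 31320+0+27·40·49=84240 → min 84240.
Length 4: M₁..M₄: k=1: 0+40803+19·21·40=56763; k=2: 10773+31320+19·27·40=62613; k=3: 25650+0+19·29·40=47690 → min 47690 | M₂..M₅: k=2: 0+84240+21·27·49=112023; k=3: 16443+56840+21·29·49=103124; k=4: 40803+0+21·40·49=81963 → min 81963.
Top-level splits: k=1: (M₁..M₁)·(M₂..M₅) → 0+81963+19·21·49 = 101514; k=2: (M₁..M₂)·(M₃..M₅) → 10773+84240+19·27·49 = 120150; k=3: (M₁..M₃)·(M₄..M₅) → 25650+56840+19·29·49 = 109489; k=4: (M₁..M₄)·(M₅..M₅) → 47690+0+19·40·49 = 84930.
Best split is after M₄, i.e. k = 4.

4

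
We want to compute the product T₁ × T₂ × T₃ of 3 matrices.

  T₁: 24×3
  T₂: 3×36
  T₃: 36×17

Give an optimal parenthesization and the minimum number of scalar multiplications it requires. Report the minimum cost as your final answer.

3060

(T₁ × (T₂ × T₃)): cost 3060.
((T₁ × T₂) × T₃): cost 17280.
Optimal: (T₁ × (T₂ × T₃)) with cost 3060.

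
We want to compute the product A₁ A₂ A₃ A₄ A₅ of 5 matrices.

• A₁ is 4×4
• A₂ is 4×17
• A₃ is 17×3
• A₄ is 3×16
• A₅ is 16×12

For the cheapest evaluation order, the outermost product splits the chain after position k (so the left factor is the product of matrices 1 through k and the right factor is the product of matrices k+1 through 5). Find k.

Adjacent pairs: A₁A₂ = 4·4·17 = 272; A₂A₃ = 4·17·3 = 204; A₃A₄ = 17·3·16 = 816; A₄A₅ = 3·16·12 = 576.
Length 3: A₁..A₃: k=1: 0+204+4·4·3=252; k=2: 272+0+4·17·3=476 → min 252 | A₂..A₄: k=2: 0+816+4·17·16=1904; k=3: 204+0+4·3·16=396 → min 396 | A₃..A₅: k=3: 0+576+17·3·12=1188; k=4: 816+0+17·16·12=4080 → min 1188.
Length 4: A₁..A₄: k=1: 0+396+4·4·16=652; k=2: 272+816+4·17·16=2176; k=3: 252+0+4·3·16=444 → min 444 | A₂..A₅: k=2: 0+1188+4·17·12=2004; k=3: 204+576+4·3·12=924; k=4: 396+0+4·16·12=1164 → min 924.
Top-level splits: k=1: (A₁..A₁)·(A₂..A₅) → 0+924+4·4·12 = 1116; k=2: (A₁..A₂)·(A₃..A₅) → 272+1188+4·17·12 = 2276; k=3: (A₁..A₃)·(A₄..A₅) → 252+576+4·3·12 = 972; k=4: (A₁..A₄)·(A₅..A₅) → 444+0+4·16·12 = 1212.
Best split is after A₃, i.e. k = 3.

3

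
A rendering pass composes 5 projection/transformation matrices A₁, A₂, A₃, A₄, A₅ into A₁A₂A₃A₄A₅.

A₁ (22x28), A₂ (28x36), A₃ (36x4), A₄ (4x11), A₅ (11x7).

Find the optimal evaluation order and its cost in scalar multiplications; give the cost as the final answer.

Adjacent pairs: A₁A₂ = 22·28·36 = 22176; A₂A₃ = 28·36·4 = 4032; A₃A₄ = 36·4·11 = 1584; A₄A₅ = 4·11·7 = 308.
Length 3: A₁..A₃: k=1: 0+4032+22·28·4=6496; k=2: 22176+0+22·36·4=25344 → min 6496 | A₂..A₄: k=2: 0+1584+28·36·11=12672; k=3: 4032+0+28·4·11=5264 → min 5264 | A₃..A₅: k=3: 0+308+36·4·7=1316; k=4: 1584+0+36·11·7=4356 → min 1316.
Length 4: A₁..A₄: k=1: 0+5264+22·28·11=12040; k=2: 22176+1584+22·36·11=32472; k=3: 6496+0+22·4·11=7464 → min 7464 | A₂..A₅: k=2: 0+1316+28·36·7=8372; k=3: 4032+308+28·4·7=5124; k=4: 5264+0+28·11·7=7420 → min 5124.
Length 5: A₁..A₅: k=1: 0+5124+22·28·7=9436; k=2: 22176+1316+22·36·7=29036; k=3: 6496+308+22·4·7=7420; k=4: 7464+0+22·11·7=9158 → min 7420.
Optimal parenthesization: ((A₁(A₂A₃))(A₄A₅)) with cost 7420.

7420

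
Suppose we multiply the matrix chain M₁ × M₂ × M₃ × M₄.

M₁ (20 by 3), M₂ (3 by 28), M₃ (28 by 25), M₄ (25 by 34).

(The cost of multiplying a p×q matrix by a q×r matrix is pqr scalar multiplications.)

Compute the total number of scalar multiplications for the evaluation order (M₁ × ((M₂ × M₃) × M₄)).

6690

(M₂ × M₃): 3×28 by 28×25 → 3×25, cost 3·28·25 = 2100
((M₂ × M₃) × M₄): 3×25 by 25×34 → 3×34, cost 3·25·34 = 2550; cumulative 4650
(M₁ × ((M₂ × M₃) × M₄)): 20×3 by 3×34 → 20×34, cost 20·3·34 = 2040; cumulative 6690
Total: 6690 scalar multiplications.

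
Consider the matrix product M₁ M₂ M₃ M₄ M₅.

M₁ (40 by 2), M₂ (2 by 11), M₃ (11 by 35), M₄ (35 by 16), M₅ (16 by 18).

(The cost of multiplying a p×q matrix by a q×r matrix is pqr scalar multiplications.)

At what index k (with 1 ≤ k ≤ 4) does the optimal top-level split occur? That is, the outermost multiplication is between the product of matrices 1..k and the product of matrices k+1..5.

Adjacent pairs: M₁M₂ = 40·2·11 = 880; M₂M₃ = 2·11·35 = 770; M₃M₄ = 11·35·16 = 6160; M₄M₅ = 35·16·18 = 10080.
Length 3: M₁..M₃: k=1: 0+770+40·2·35=3570; k=2: 880+0+40·11·35=16280 → min 3570 | M₂..M₄: k=2: 0+6160+2·11·16=6512; k=3: 770+0+2·35·16=1890 → min 1890 | M₃..M₅: k=3: 0+10080+11·35·18=17010; k=4: 6160+0+11·16·18=9328 → min 9328.
Length 4: M₁..M₄: k=1: 0+1890+40·2·16=3170; k=2: 880+6160+40·11·16=14080; k=3: 3570+0+40·35·16=25970 → min 3170 | M₂..M₅: k=2: 0+9328+2·11·18=9724; k=3: 770+10080+2·35·18=12110; k=4: 1890+0+2·16·18=2466 → min 2466.
Top-level splits: k=1: (M₁..M₁)·(M₂..M₅) → 0+2466+40·2·18 = 3906; k=2: (M₁..M₂)·(M₃..M₅) → 880+9328+40·11·18 = 18128; k=3: (M₁..M₃)·(M₄..M₅) → 3570+10080+40·35·18 = 38850; k=4: (M₁..M₄)·(M₅..M₅) → 3170+0+40·16·18 = 14690.
Best split is after M₁, i.e. k = 1.

1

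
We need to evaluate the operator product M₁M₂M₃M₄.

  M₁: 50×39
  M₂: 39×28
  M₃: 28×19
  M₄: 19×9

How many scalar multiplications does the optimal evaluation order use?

Adjacent pairs: M₁M₂ = 50·39·28 = 54600; M₂M₃ = 39·28·19 = 20748; M₃M₄ = 28·19·9 = 4788.
Length 3: M₁..M₃: k=1: 0+20748+50·39·19=57798; k=2: 54600+0+50·28·19=81200 → min 57798 | M₂..M₄: k=2: 0+4788+39·28·9=14616; k=3: 20748+0+39·19·9=27417 → min 14616.
Length 4: M₁..M₄: k=1: 0+14616+50·39·9=32166; k=2: 54600+4788+50·28·9=71988; k=3: 57798+0+50·19·9=66348 → min 32166.
Optimal order: (M₁(M₂(M₃M₄))) with cost 32166.

32166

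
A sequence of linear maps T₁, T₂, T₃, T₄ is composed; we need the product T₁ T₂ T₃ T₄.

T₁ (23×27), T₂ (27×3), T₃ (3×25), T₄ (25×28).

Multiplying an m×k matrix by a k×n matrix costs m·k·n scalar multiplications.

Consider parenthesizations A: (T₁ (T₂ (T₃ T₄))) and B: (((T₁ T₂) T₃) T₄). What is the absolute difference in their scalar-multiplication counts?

Order A = (T₁ (T₂ (T₃ T₄))): (T₃ T₄): 3×25 by 25×28 → 3×28, cost 3·25·28 = 2100; (T₂ (T₃ T₄)): 27×3 by 3×28 → 27×28, cost 27·3·28 = 2268; cumulative 4368; (T₁ (T₂ (T₃ T₄))): 23×27 by 27×28 → 23×28, cost 23·27·28 = 17388; cumulative 21756. Total 21756.
Order B = (((T₁ T₂) T₃) T₄): (T₁ T₂): 23×27 by 27×3 → 23×3, cost 23·27·3 = 1863; ((T₁ T₂) T₃): 23×3 by 3×25 → 23×25, cost 23·3·25 = 1725; cumulative 3588; (((T₁ T₂) T₃) T₄): 23×25 by 25×28 → 23×28, cost 23·25·28 = 16100; cumulative 19688. Total 19688.
Difference: |21756 − 19688| = 2068.

2068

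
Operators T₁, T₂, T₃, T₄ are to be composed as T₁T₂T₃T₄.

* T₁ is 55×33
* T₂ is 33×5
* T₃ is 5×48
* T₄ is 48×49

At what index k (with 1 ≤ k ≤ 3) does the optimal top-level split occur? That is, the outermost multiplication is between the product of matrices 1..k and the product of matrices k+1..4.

2

Adjacent pairs: T₁T₂ = 55·33·5 = 9075; T₂T₃ = 33·5·48 = 7920; T₃T₄ = 5·48·49 = 11760.
Length 3: T₁..T₃: k=1: 0+7920+55·33·48=95040; k=2: 9075+0+55·5·48=22275 → min 22275 | T₂..T₄: k=2: 0+11760+33·5·49=19845; k=3: 7920+0+33·48·49=85536 → min 19845.
Top-level splits: k=1: (T₁..T₁)·(T₂..T₄) → 0+19845+55·33·49 = 108780; k=2: (T₁..T₂)·(T₃..T₄) → 9075+11760+55·5·49 = 34310; k=3: (T₁..T₃)·(T₄..T₄) → 22275+0+55·48·49 = 151635.
Best split is after T₂, i.e. k = 2.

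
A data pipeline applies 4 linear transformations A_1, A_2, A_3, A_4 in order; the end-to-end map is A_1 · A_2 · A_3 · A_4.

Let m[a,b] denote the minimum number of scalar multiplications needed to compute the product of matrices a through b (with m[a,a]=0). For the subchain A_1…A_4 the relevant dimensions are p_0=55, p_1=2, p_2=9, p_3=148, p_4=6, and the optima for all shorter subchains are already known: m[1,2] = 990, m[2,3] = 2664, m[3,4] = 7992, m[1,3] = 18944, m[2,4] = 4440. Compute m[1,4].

m[1,4] = min over k∈[1,3] of m[1,k]+m[k+1,4]+p_{0}·p_k·p_{4}.
k=1: 0 + 4440 + 55·2·6 = 5100; k=2: 990 + 7992 + 55·9·6 = 11952; k=3: 18944 + 0 + 55·148·6 = 67784.
Minimum: 5100 at k=1.

5100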